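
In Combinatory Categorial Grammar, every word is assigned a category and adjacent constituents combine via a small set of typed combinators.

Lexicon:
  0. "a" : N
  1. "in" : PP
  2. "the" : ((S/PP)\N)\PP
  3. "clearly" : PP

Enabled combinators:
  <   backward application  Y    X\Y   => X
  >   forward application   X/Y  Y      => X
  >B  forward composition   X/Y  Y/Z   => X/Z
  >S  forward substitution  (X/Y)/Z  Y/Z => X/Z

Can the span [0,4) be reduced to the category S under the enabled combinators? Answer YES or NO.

[0,4] S   >
  [0,3] S/PP   <
    [0,1] "a" : N
    [1,3] (S/PP)\N   <
      [1,2] "in" : PP
      [2,3] "the" : ((S/PP)\N)\PP
  [3,4] "clearly" : PP

YES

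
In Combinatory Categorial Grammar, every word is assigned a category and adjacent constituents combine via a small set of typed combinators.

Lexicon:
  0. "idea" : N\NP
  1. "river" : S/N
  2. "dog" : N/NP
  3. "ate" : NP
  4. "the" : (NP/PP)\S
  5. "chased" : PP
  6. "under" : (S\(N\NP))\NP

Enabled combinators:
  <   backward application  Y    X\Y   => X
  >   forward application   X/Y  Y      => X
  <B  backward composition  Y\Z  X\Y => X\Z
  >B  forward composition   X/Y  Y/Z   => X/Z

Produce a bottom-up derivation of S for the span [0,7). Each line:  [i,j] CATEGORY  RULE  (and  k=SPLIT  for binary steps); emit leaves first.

[0,1] N\NP  lex  "idea"
[1,2] S/N  lex  "river"
[2,3] N/NP  lex  "dog"
[1,3] S/NP  >B  k=2
[3,4] NP  lex  "ate"
[1,4] S  >  k=3
[4,5] (NP/PP)\S  lex  "the"
[1,5] NP/PP  <  k=4
[5,6] PP  lex  "chased"
[1,6] NP  >  k=5
[6,7] (S\(N\NP))\NP  lex  "under"
[1,7] S\(N\NP)  <  k=6
[0,7] S  <  k=1

[0,7] S   <
  [0,1] "idea" : N\NP
  [1,7] S\(N\NP)   <
    [1,6] NP   >
      [1,5] NP/PP   <
        [1,4] S   >
          [1,3] S/NP   >B
            [1,2] "river" : S/N
            [2,3] "dog" : N/NP
          [3,4] "ate" : NP
        [4,5] "the" : (NP/PP)\S
      [5,6] "chased" : PP
    [6,7] "under" : (S\(N\NP))\NP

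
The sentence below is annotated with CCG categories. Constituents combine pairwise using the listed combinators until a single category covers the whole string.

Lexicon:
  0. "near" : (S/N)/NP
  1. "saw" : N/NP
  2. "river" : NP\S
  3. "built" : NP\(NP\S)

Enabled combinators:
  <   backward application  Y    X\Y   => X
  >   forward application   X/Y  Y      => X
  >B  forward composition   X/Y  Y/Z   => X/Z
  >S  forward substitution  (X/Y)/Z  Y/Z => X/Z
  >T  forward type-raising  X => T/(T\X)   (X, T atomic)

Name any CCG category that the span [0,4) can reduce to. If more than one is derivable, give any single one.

[0,4] S   >
  [0,2] S/NP   >S
    [0,1] "near" : (S/N)/NP
    [1,2] "saw" : N/NP
  [2,4] NP   <
    [2,3] "river" : NP\S
    [3,4] "built" : NP\(NP\S)

S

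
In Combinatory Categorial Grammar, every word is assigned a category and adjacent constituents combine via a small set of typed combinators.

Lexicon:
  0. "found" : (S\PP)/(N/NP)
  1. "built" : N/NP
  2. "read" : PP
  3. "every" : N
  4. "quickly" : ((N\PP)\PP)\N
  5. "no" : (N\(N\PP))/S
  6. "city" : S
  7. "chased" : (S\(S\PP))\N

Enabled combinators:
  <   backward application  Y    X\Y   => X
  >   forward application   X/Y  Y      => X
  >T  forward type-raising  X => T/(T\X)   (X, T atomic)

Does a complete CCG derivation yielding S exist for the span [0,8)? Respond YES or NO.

[0,8] S   <
  [0,2] S\PP   >
    [0,1] "found" : (S\PP)/(N/NP)
    [1,2] "built" : N/NP
  [2,8] S\(S\PP)   <
    [2,7] N   <
      [2,5] N\PP   <
        [2,3] "read" : PP
        [3,5] (N\PP)\PP   <
          [3,4] "every" : N
          [4,5] "quickly" : ((N\PP)\PP)\N
      [5,7] N\(N\PP)   >
        [5,6] "no" : (N\(N\PP))/S
        [6,7] "city" : S
    [7,8] "chased" : (S\(S\PP))\N

YES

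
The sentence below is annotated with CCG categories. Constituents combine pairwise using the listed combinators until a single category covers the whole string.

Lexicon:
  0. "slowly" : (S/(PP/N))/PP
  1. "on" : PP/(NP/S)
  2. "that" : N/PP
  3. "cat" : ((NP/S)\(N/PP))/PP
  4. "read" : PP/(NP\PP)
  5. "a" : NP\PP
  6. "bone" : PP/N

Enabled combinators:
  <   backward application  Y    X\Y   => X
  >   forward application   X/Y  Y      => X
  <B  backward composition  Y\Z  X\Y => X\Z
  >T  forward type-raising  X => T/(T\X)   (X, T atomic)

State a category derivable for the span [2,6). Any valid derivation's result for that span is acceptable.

[0,7] S   >
  [0,6] S/(PP/N)   >
    [0,1] "slowly" : (S/(PP/N))/PP
    [1,6] PP   >
      [1,2] "on" : PP/(NP/S)
      [2,6] NP/S   <
        [2,3] "that" : N/PP
        [3,6] (NP/S)\(N/PP)   >
          [3,4] "cat" : ((NP/S)\(N/PP))/PP
          [4,6] PP   >
            [4,5] "read" : PP/(NP\PP)
            [5,6] "a" : NP\PP
  [6,7] "bone" : PP/N

NP/S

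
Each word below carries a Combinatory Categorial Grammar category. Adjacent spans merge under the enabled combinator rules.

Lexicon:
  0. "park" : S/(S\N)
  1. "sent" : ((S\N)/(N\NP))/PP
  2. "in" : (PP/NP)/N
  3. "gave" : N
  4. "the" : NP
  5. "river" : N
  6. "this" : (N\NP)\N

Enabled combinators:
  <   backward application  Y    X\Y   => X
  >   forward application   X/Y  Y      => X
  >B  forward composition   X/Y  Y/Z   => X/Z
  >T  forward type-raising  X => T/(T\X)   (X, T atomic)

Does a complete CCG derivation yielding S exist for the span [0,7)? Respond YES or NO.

YES

[0,7] S   >
  [0,1] "park" : S/(S\N)
  [1,7] S\N   >
    [1,5] (S\N)/(N\NP)   >
      [1,2] "sent" : ((S\N)/(N\NP))/PP
      [2,5] PP   >
        [2,4] PP/NP   >
          [2,3] "in" : (PP/NP)/N
          [3,4] "gave" : N
        [4,5] "the" : NP
    [5,7] N\NP   <
      [5,6] "river" : N
      [6,7] "this" : (N\NP)\N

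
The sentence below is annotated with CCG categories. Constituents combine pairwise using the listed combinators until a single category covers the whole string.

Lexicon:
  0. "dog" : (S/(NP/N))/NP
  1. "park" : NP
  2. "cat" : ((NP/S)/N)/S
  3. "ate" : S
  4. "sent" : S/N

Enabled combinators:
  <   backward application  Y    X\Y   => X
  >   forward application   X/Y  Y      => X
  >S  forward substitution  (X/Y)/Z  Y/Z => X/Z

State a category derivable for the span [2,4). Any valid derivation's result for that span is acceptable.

(NP/S)/N

[0,5] S   >
  [0,2] S/(NP/N)   >
    [0,1] "dog" : (S/(NP/N))/NP
    [1,2] "park" : NP
  [2,5] NP/N   >S
    [2,4] (NP/S)/N   >
      [2,3] "cat" : ((NP/S)/N)/S
      [3,4] "ate" : S
    [4,5] "sent" : S/N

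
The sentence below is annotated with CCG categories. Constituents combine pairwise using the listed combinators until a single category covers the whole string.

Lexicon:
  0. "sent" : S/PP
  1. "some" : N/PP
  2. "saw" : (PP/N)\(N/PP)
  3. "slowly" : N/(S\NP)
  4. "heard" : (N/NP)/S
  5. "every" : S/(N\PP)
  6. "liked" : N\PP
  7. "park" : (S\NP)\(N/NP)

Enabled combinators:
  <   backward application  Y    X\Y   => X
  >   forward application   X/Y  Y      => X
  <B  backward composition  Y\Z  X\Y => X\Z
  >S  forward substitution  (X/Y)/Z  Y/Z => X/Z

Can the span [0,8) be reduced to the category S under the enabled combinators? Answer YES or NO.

YES

[0,8] S   >
  [0,1] "sent" : S/PP
  [1,8] PP   >
    [1,3] PP/N   <
      [1,2] "some" : N/PP
      [2,3] "saw" : (PP/N)\(N/PP)
    [3,8] N   >
      [3,4] "slowly" : N/(S\NP)
      [4,8] S\NP   <
        [4,7] N/NP   >
          [4,5] "heard" : (N/NP)/S
          [5,7] S   >
            [5,6] "every" : S/(N\PP)
            [6,7] "liked" : N\PP
        [7,8] "park" : (S\NP)\(N/NP)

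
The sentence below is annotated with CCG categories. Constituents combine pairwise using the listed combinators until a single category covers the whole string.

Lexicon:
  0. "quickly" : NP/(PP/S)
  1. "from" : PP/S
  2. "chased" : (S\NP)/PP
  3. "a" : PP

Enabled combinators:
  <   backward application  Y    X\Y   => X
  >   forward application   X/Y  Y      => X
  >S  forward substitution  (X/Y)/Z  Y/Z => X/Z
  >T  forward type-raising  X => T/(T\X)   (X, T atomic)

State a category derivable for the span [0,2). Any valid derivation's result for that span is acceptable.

[0,4] S   <
  [0,2] NP   >
    [0,1] "quickly" : NP/(PP/S)
    [1,2] "from" : PP/S
  [2,4] S\NP   >
    [2,3] "chased" : (S\NP)/PP
    [3,4] "a" : PP

NP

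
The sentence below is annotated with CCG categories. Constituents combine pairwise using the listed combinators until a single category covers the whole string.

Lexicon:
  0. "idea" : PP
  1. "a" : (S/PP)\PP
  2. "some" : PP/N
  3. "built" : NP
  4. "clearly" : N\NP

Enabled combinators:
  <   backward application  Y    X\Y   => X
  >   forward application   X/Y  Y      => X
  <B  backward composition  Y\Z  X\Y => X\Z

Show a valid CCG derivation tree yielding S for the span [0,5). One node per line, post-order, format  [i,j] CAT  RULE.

[0,1] PP  lex  "idea"
[1,2] (S/PP)\PP  lex  "a"
[0,2] S/PP  <  k=1
[2,3] PP/N  lex  "some"
[3,4] NP  lex  "built"
[4,5] N\NP  lex  "clearly"
[3,5] N  <  k=4
[2,5] PP  >  k=3
[0,5] S  >  k=2

[0,5] S   >
  [0,2] S/PP   <
    [0,1] "idea" : PP
    [1,2] "a" : (S/PP)\PP
  [2,5] PP   >
    [2,3] "some" : PP/N
    [3,5] N   <
      [3,4] "built" : NP
      [4,5] "clearly" : N\NP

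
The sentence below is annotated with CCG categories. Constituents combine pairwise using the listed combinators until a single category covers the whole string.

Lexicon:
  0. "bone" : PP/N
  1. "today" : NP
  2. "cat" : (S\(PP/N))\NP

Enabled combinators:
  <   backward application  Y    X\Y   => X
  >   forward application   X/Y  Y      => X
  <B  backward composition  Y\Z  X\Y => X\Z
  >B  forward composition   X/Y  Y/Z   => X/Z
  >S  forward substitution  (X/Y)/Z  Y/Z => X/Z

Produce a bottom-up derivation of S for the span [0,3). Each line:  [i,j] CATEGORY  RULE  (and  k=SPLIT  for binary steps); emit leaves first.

[0,1] PP/N  lex  "bone"
[1,2] NP  lex  "today"
[2,3] (S\(PP/N))\NP  lex  "cat"
[1,3] S\(PP/N)  <  k=2
[0,3] S  <  k=1

[0,3] S   <
  [0,1] "bone" : PP/N
  [1,3] S\(PP/N)   <
    [1,2] "today" : NP
    [2,3] "cat" : (S\(PP/N))\NP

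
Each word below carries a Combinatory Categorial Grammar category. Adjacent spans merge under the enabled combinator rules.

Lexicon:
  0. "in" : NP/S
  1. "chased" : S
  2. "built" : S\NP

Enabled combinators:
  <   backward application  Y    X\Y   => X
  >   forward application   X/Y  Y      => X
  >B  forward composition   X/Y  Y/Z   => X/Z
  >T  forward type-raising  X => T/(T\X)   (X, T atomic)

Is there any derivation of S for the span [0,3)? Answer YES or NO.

[0,3] S   <
  [0,2] NP   >
    [0,1] "in" : NP/S
    [1,2] "chased" : S
  [2,3] "built" : S\NP

YES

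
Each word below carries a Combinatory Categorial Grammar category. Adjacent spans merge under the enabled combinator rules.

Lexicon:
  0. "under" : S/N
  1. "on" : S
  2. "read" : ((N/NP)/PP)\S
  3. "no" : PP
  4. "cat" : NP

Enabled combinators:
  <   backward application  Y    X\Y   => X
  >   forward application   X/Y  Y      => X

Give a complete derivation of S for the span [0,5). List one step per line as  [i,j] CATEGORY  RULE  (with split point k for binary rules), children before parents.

[0,1] S/N  lex  "under"
[1,2] S  lex  "on"
[2,3] ((N/NP)/PP)\S  lex  "read"
[1,3] (N/NP)/PP  <  k=2
[3,4] PP  lex  "no"
[1,4] N/NP  >  k=3
[4,5] NP  lex  "cat"
[1,5] N  >  k=4
[0,5] S  >  k=1

[0,5] S   >
  [0,1] "under" : S/N
  [1,5] N   >
    [1,4] N/NP   >
      [1,3] (N/NP)/PP   <
        [1,2] "on" : S
        [2,3] "read" : ((N/NP)/PP)\S
      [3,4] "no" : PP
    [4,5] "cat" : NP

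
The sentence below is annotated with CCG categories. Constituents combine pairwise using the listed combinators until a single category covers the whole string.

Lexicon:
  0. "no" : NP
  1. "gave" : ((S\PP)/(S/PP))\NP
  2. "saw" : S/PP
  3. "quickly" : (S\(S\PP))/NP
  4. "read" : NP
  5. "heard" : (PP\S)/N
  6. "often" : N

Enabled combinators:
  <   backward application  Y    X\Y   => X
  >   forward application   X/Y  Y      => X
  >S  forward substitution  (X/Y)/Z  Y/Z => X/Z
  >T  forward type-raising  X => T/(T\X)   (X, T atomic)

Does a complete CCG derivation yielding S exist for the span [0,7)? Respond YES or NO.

NO

NP ((S\PP)/(S/PP))\NP S/PP (S\(S\PP))/NP NP (PP\S)/N N
CKY chart[0,7] = {N/(N\PP), NP/(NP\PP), PP, PP/(PP\PP), S/(S\PP)}; S ∉ chart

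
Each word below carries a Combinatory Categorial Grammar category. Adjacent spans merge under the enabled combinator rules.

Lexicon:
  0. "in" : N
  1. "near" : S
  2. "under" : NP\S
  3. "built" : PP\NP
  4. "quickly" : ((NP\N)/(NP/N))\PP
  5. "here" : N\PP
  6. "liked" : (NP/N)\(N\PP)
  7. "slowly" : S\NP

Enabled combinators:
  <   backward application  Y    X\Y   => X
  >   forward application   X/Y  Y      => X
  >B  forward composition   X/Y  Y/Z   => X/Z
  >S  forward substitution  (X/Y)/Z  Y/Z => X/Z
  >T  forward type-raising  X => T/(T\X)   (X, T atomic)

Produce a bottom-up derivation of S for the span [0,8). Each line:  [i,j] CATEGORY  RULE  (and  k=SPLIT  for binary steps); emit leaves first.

[0,8] S   <
  [0,7] NP   <
    [0,1] "in" : N
    [1,7] NP\N   >
      [1,5] (NP\N)/(NP/N)   <
        [1,4] PP   <
          [1,3] NP   <
            [1,2] "near" : S
            [2,3] "under" : NP\S
          [3,4] "built" : PP\NP
        [4,5] "quickly" : ((NP\N)/(NP/N))\PP
      [5,7] NP/N   <
        [5,6] "here" : N\PP
        [6,7] "liked" : (NP/N)\(N\PP)
  [7,8] "slowly" : S\NP

[0,1] N  lex  "in"
[1,2] S  lex  "near"
[2,3] NP\S  lex  "under"
[1,3] NP  <  k=2
[3,4] PP\NP  lex  "built"
[1,4] PP  <  k=3
[4,5] ((NP\N)/(NP/N))\PP  lex  "quickly"
[1,5] (NP\N)/(NP/N)  <  k=4
[5,6] N\PP  lex  "here"
[6,7] (NP/N)\(N\PP)  lex  "liked"
[5,7] NP/N  <  k=6
[1,7] NP\N  >  k=5
[0,7] NP  <  k=1
[7,8] S\NP  lex  "slowly"
[0,8] S  <  k=7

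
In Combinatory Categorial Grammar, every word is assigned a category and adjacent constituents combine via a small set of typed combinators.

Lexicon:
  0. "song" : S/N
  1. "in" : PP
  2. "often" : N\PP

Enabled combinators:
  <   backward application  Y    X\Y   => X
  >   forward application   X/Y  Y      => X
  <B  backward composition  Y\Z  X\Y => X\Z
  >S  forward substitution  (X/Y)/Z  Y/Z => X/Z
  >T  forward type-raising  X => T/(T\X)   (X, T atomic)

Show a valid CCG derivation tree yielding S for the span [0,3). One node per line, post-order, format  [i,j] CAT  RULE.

[0,1] S/N  lex  "song"
[1,2] PP  lex  "in"
[2,3] N\PP  lex  "often"
[1,3] N  <  k=2
[0,3] S  >  k=1

[0,3] S   >
  [0,1] "song" : S/N
  [1,3] N   <
    [1,2] "in" : PP
    [2,3] "often" : N\PP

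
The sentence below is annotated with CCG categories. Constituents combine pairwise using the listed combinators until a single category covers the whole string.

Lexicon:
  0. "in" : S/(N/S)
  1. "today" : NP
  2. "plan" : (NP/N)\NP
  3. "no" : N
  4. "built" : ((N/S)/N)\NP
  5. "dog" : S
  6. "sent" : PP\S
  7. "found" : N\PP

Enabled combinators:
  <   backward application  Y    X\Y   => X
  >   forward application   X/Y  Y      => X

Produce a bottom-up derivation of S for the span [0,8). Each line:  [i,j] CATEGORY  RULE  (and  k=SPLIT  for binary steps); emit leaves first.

[0,8] S   >
  [0,1] "in" : S/(N/S)
  [1,8] N/S   >
    [1,5] (N/S)/N   <
      [1,4] NP   >
        [1,3] NP/N   <
          [1,2] "today" : NP
          [2,3] "plan" : (NP/N)\NP
        [3,4] "no" : N
      [4,5] "built" : ((N/S)/N)\NP
    [5,8] N   <
      [5,7] PP   <
        [5,6] "dog" : S
        [6,7] "sent" : PP\S
      [7,8] "found" : N\PP

[0,1] S/(N/S)  lex  "in"
[1,2] NP  lex  "today"
[2,3] (NP/N)\NP  lex  "plan"
[1,3] NP/N  <  k=2
[3,4] N  lex  "no"
[1,4] NP  >  k=3
[4,5] ((N/S)/N)\NP  lex  "built"
[1,5] (N/S)/N  <  k=4
[5,6] S  lex  "dog"
[6,7] PP\S  lex  "sent"
[5,7] PP  <  k=6
[7,8] N\PP  lex  "found"
[5,8] N  <  k=7
[1,8] N/S  >  k=5
[0,8] S  >  k=1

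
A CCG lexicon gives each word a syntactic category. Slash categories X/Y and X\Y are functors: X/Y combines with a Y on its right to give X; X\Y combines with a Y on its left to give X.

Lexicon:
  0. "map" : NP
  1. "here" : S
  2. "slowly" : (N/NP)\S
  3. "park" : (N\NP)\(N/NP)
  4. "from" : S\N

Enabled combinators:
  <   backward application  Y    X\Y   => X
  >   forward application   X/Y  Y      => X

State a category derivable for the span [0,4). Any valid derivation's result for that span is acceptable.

N

[0,5] S   <
  [0,4] N   <
    [0,1] "map" : NP
    [1,4] N\NP   <
      [1,3] N/NP   <
        [1,2] "here" : S
        [2,3] "slowly" : (N/NP)\S
      [3,4] "park" : (N\NP)\(N/NP)
  [4,5] "from" : S\N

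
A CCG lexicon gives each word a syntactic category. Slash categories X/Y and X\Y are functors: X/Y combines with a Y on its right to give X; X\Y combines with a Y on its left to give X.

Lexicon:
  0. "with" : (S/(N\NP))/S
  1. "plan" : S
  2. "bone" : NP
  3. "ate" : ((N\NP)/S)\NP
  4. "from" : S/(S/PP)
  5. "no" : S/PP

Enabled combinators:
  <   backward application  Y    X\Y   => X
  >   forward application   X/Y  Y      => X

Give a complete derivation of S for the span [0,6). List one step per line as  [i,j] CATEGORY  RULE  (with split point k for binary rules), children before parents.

[0,6] S   >
  [0,2] S/(N\NP)   >
    [0,1] "with" : (S/(N\NP))/S
    [1,2] "plan" : S
  [2,6] N\NP   >
    [2,4] (N\NP)/S   <
      [2,3] "bone" : NP
      [3,4] "ate" : ((N\NP)/S)\NP
    [4,6] S   >
      [4,5] "from" : S/(S/PP)
      [5,6] "no" : S/PP

[0,1] (S/(N\NP))/S  lex  "with"
[1,2] S  lex  "plan"
[0,2] S/(N\NP)  >  k=1
[2,3] NP  lex  "bone"
[3,4] ((N\NP)/S)\NP  lex  "ate"
[2,4] (N\NP)/S  <  k=3
[4,5] S/(S/PP)  lex  "from"
[5,6] S/PP  lex  "no"
[4,6] S  >  k=5
[2,6] N\NP  >  k=4
[0,6] S  >  k=2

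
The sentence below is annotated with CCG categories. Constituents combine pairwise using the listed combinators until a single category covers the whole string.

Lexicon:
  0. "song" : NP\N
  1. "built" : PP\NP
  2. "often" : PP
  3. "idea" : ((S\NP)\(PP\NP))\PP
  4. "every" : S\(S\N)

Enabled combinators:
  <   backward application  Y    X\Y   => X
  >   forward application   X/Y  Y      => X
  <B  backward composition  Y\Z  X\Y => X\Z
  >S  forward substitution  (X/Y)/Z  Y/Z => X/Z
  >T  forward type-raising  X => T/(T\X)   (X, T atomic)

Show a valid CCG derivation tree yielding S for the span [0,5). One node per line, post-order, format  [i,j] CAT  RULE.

[0,1] NP\N  lex  "song"
[1,2] PP\NP  lex  "built"
[2,3] PP  lex  "often"
[3,4] ((S\NP)\(PP\NP))\PP  lex  "idea"
[2,4] (S\NP)\(PP\NP)  <  k=3
[1,4] S\NP  <  k=2
[0,4] S\N  <B  k=1
[4,5] S\(S\N)  lex  "every"
[0,5] S  <  k=4

[0,5] S   <
  [0,4] S\N   <B
    [0,1] "song" : NP\N
    [1,4] S\NP   <
      [1,2] "built" : PP\NP
      [2,4] (S\NP)\(PP\NP)   <
        [2,3] "often" : PP
        [3,4] "idea" : ((S\NP)\(PP\NP))\PP
  [4,5] "every" : S\(S\N)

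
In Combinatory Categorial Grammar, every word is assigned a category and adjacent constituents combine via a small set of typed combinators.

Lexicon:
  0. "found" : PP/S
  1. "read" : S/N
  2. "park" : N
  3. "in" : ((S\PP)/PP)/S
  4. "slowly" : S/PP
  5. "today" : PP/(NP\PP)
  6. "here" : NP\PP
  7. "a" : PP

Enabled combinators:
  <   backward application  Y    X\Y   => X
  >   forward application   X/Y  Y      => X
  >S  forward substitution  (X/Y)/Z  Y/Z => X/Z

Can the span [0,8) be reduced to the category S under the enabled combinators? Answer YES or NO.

YES

[0,8] S   <
  [0,3] PP   >
    [0,1] "found" : PP/S
    [1,3] S   >
      [1,2] "read" : S/N
      [2,3] "park" : N
  [3,8] S\PP   >
    [3,7] (S\PP)/PP   >
      [3,4] "in" : ((S\PP)/PP)/S
      [4,7] S   >
        [4,5] "slowly" : S/PP
        [5,7] PP   >
          [5,6] "today" : PP/(NP\PP)
          [6,7] "here" : NP\PP
    [7,8] "a" : PP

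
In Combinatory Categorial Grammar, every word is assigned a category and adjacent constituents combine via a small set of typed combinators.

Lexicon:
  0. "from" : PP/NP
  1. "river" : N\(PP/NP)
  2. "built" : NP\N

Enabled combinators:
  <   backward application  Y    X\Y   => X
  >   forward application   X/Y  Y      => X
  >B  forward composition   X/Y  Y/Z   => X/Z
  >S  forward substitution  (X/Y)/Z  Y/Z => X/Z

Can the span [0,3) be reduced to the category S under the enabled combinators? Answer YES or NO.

PP/NP N\(PP/NP) NP\N
CKY chart[0,3] = {NP}; S ∉ chart

NO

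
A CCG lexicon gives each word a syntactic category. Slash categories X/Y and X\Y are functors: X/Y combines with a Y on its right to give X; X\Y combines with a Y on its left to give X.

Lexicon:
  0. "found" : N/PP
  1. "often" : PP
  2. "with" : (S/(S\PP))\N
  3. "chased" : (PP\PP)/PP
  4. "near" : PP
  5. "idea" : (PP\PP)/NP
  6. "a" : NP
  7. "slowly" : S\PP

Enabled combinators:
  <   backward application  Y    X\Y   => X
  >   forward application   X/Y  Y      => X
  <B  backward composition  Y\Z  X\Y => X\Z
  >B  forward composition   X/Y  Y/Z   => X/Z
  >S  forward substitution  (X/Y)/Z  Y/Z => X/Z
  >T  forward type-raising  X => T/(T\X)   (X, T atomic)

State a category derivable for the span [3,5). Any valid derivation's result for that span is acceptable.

PP\PP

[0,8] S   >
  [0,3] S/(S\PP)   <
    [0,2] N   >
      [0,1] "found" : N/PP
      [1,2] "often" : PP
    [2,3] "with" : (S/(S\PP))\N
  [3,8] S\PP   <B
    [3,7] PP\PP   <B
      [3,5] PP\PP   >
        [3,4] "chased" : (PP\PP)/PP
        [4,5] "near" : PP
      [5,7] PP\PP   >
        [5,6] "idea" : (PP\PP)/NP
        [6,7] "a" : NP
    [7,8] "slowly" : S\PP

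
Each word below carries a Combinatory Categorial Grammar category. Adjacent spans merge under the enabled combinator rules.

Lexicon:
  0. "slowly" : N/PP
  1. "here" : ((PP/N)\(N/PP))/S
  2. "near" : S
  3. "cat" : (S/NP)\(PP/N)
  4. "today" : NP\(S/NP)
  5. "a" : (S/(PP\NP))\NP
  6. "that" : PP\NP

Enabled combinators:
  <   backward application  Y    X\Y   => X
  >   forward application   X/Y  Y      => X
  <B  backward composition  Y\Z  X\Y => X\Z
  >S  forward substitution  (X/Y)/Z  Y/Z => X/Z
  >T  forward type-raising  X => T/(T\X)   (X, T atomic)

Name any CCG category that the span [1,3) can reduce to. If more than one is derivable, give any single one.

(PP/N)\(N/PP)

[0,7] S   >
  [0,6] S/(PP\NP)   <
    [0,5] NP   <
      [0,4] S/NP   <
        [0,3] PP/N   <
          [0,1] "slowly" : N/PP
          [1,3] (PP/N)\(N/PP)   >
            [1,2] "here" : ((PP/N)\(N/PP))/S
            [2,3] "near" : S
        [3,4] "cat" : (S/NP)\(PP/N)
      [4,5] "today" : NP\(S/NP)
    [5,6] "a" : (S/(PP\NP))\NP
  [6,7] "that" : PP\NP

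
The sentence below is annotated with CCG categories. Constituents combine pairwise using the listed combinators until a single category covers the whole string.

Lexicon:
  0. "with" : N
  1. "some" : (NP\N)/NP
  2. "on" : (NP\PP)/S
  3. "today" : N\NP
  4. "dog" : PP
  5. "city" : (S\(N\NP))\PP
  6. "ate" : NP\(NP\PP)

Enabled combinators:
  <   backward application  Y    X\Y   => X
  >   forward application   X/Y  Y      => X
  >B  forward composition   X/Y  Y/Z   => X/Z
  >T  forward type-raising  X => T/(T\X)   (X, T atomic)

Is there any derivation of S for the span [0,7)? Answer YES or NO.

NO

N (NP\N)/NP (NP\PP)/S N\NP PP (S\(N\NP))\PP NP\(NP\PP)
CKY chart[0,7] = {N/(N\NP), NP, NP/(NP\NP), PP/(PP\NP), S/(S\NP)}; S ∉ chart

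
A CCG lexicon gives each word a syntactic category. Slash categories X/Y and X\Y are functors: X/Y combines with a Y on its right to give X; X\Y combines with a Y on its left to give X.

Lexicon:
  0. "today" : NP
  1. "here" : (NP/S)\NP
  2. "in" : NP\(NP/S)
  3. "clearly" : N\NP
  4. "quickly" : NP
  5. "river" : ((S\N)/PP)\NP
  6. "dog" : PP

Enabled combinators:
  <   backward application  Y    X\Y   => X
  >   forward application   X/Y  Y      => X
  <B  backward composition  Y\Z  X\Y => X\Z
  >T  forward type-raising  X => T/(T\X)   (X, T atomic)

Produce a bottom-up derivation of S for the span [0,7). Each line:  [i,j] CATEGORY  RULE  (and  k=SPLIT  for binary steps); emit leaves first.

[0,1] NP  lex  "today"
[1,2] (NP/S)\NP  lex  "here"
[2,3] NP\(NP/S)  lex  "in"
[1,3] NP\NP  <B  k=2
[3,4] N\NP  lex  "clearly"
[1,4] N\NP  <B  k=3
[0,4] N  <  k=1
[4,5] NP  lex  "quickly"
[5,6] ((S\N)/PP)\NP  lex  "river"
[4,6] (S\N)/PP  <  k=5
[6,7] PP  lex  "dog"
[4,7] S\N  >  k=6
[0,7] S  <  k=4

[0,7] S   <
  [0,4] N   <
    [0,1] "today" : NP
    [1,4] N\NP   <B
      [1,3] NP\NP   <B
        [1,2] "here" : (NP/S)\NP
        [2,3] "in" : NP\(NP/S)
      [3,4] "clearly" : N\NP
  [4,7] S\N   >
    [4,6] (S\N)/PP   <
      [4,5] "quickly" : NP
      [5,6] "river" : ((S\N)/PP)\NP
    [6,7] "dog" : PP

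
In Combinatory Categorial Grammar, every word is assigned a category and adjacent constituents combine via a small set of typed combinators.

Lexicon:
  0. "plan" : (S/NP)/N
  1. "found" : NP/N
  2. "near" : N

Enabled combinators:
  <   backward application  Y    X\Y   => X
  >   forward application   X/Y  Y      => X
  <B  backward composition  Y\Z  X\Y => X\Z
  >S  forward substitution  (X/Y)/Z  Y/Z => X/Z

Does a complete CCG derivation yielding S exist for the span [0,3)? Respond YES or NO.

YES

[0,3] S   >
  [0,2] S/N   >S
    [0,1] "plan" : (S/NP)/N
    [1,2] "found" : NP/N
  [2,3] "near" : N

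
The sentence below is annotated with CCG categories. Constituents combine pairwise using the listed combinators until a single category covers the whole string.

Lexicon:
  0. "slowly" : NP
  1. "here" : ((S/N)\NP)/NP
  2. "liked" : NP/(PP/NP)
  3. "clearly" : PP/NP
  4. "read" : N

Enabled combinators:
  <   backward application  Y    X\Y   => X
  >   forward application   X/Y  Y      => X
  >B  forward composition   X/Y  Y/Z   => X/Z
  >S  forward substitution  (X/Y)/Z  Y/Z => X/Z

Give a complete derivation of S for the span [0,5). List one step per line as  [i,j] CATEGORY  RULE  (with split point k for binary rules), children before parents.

[0,1] NP  lex  "slowly"
[1,2] ((S/N)\NP)/NP  lex  "here"
[2,3] NP/(PP/NP)  lex  "liked"
[3,4] PP/NP  lex  "clearly"
[2,4] NP  >  k=3
[1,4] (S/N)\NP  >  k=2
[0,4] S/N  <  k=1
[4,5] N  lex  "read"
[0,5] S  >  k=4

[0,5] S   >
  [0,4] S/N   <
    [0,1] "slowly" : NP
    [1,4] (S/N)\NP   >
      [1,2] "here" : ((S/N)\NP)/NP
      [2,4] NP   >
        [2,3] "liked" : NP/(PP/NP)
        [3,4] "clearly" : PP/NP
  [4,5] "read" : N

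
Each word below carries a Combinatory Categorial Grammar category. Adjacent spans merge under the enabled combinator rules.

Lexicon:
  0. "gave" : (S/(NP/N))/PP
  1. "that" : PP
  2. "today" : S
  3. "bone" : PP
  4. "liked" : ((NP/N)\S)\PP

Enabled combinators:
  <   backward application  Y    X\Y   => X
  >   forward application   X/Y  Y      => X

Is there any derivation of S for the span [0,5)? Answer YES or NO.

[0,5] S   >
  [0,2] S/(NP/N)   >
    [0,1] "gave" : (S/(NP/N))/PP
    [1,2] "that" : PP
  [2,5] NP/N   <
    [2,3] "today" : S
    [3,5] (NP/N)\S   <
      [3,4] "bone" : PP
      [4,5] "liked" : ((NP/N)\S)\PP

YES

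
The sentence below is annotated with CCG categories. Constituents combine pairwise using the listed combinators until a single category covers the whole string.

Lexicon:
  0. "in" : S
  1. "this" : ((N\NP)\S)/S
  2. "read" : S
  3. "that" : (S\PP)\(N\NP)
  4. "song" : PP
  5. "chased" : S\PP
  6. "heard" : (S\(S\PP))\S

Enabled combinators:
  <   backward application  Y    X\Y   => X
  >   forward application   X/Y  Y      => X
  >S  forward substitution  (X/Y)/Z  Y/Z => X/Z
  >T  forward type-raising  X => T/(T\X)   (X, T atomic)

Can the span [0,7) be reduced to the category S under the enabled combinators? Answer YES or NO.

YES

[0,7] S   <
  [0,4] S\PP   <
    [0,3] N\NP   <
      [0,1] "in" : S
      [1,3] (N\NP)\S   >
        [1,2] "this" : ((N\NP)\S)/S
        [2,3] "read" : S
    [3,4] "that" : (S\PP)\(N\NP)
  [4,7] S\(S\PP)   <
    [4,6] S   <
      [4,5] "song" : PP
      [5,6] "chased" : S\PP
    [6,7] "heard" : (S\(S\PP))\S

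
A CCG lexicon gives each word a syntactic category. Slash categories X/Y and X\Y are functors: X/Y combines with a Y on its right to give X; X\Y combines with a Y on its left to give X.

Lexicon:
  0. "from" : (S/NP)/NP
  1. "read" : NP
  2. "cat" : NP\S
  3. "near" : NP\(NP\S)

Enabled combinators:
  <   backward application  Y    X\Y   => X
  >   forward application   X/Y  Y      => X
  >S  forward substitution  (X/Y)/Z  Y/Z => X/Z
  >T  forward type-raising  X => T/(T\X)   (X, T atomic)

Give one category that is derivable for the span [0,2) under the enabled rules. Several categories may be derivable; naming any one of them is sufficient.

S/NP

[0,4] S   >
  [0,2] S/NP   >
    [0,1] "from" : (S/NP)/NP
    [1,2] "read" : NP
  [2,4] NP   <
    [2,3] "cat" : NP\S
    [3,4] "near" : NP\(NP\S)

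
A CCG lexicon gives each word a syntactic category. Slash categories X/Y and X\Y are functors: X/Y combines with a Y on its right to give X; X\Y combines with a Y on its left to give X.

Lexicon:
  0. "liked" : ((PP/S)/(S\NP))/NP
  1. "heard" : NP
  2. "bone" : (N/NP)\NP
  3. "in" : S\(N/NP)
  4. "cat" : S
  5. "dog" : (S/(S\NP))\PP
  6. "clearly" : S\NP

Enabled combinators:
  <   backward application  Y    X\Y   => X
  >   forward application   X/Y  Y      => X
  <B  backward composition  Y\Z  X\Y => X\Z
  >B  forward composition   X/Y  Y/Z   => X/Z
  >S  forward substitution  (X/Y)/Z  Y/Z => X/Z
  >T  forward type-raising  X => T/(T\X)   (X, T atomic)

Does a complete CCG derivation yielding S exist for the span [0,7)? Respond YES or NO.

YES

[0,7] S   >
  [0,6] S/(S\NP)   <
    [0,5] PP   >
      [0,4] PP/S   >
        [0,2] (PP/S)/(S\NP)   >
          [0,1] "liked" : ((PP/S)/(S\NP))/NP
          [1,2] "heard" : NP
        [2,4] S\NP   <B
          [2,3] "bone" : (N/NP)\NP
          [3,4] "in" : S\(N/NP)
      [4,5] "cat" : S
    [5,6] "dog" : (S/(S\NP))\PP
  [6,7] "clearly" : S\NP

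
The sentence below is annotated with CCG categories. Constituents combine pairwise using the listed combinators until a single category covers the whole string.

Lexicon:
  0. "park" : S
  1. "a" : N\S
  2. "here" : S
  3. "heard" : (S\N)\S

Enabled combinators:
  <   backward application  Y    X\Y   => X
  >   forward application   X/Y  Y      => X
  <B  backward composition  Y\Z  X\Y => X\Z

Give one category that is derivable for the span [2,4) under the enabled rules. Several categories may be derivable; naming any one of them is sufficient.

S\N

[0,4] S   <
  [0,2] N   <
    [0,1] "park" : S
    [1,2] "a" : N\S
  [2,4] S\N   <
    [2,3] "here" : S
    [3,4] "heard" : (S\N)\S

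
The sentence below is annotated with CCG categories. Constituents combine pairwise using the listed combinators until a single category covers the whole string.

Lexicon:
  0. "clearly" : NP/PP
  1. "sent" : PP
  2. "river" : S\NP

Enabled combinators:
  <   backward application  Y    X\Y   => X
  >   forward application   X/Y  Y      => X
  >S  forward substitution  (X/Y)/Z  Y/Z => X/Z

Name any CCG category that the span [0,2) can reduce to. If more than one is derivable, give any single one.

NP

[0,3] S   <
  [0,2] NP   >
    [0,1] "clearly" : NP/PP
    [1,2] "sent" : PP
  [2,3] "river" : S\NP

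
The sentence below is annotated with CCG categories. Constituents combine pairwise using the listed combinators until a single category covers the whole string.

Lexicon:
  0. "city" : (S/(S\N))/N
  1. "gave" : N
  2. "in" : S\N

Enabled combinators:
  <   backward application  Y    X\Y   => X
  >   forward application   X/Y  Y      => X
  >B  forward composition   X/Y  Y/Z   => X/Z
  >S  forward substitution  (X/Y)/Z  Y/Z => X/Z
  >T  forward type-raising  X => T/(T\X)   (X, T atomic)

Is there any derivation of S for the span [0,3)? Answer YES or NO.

[0,3] S   >
  [0,2] S/(S\N)   >
    [0,1] "city" : (S/(S\N))/N
    [1,2] "gave" : N
  [2,3] "in" : S\N

YES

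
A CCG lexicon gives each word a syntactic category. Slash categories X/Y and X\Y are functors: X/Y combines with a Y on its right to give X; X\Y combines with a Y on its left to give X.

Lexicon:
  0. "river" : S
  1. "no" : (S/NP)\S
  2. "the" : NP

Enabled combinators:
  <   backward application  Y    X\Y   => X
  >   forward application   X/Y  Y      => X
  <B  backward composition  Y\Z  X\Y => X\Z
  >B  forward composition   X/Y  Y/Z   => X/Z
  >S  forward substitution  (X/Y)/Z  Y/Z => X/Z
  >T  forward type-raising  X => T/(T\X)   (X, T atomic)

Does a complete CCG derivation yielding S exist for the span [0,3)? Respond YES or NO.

[0,3] S   >
  [0,2] S/NP   <
    [0,1] "river" : S
    [1,2] "no" : (S/NP)\S
  [2,3] "the" : NP

YES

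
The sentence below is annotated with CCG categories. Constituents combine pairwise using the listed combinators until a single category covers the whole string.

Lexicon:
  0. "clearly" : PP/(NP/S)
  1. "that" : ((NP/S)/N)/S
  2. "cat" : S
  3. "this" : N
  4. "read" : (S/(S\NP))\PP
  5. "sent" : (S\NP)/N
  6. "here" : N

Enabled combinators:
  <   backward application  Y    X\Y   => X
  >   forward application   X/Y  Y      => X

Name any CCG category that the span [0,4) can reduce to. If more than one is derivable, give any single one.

[0,7] S   >
  [0,5] S/(S\NP)   <
    [0,4] PP   >
      [0,1] "clearly" : PP/(NP/S)
      [1,4] NP/S   >
        [1,3] (NP/S)/N   >
          [1,2] "that" : ((NP/S)/N)/S
          [2,3] "cat" : S
        [3,4] "this" : N
    [4,5] "read" : (S/(S\NP))\PP
  [5,7] S\NP   >
    [5,6] "sent" : (S\NP)/N
    [6,7] "here" : N

PP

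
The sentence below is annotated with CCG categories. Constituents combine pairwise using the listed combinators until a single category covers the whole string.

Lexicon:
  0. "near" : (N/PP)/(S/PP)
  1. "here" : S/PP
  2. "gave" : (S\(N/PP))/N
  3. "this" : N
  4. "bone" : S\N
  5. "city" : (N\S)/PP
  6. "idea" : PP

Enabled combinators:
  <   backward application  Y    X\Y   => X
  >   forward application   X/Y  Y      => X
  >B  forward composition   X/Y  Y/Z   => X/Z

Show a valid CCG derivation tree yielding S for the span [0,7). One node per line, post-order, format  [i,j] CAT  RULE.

[0,1] (N/PP)/(S/PP)  lex  "near"
[1,2] S/PP  lex  "here"
[0,2] N/PP  >  k=1
[2,3] (S\(N/PP))/N  lex  "gave"
[3,4] N  lex  "this"
[4,5] S\N  lex  "bone"
[3,5] S  <  k=4
[5,6] (N\S)/PP  lex  "city"
[6,7] PP  lex  "idea"
[5,7] N\S  >  k=6
[3,7] N  <  k=5
[2,7] S\(N/PP)  >  k=3
[0,7] S  <  k=2

[0,7] S   <
  [0,2] N/PP   >
    [0,1] "near" : (N/PP)/(S/PP)
    [1,2] "here" : S/PP
  [2,7] S\(N/PP)   >
    [2,3] "gave" : (S\(N/PP))/N
    [3,7] N   <
      [3,5] S   <
        [3,4] "this" : N
        [4,5] "bone" : S\N
      [5,7] N\S   >
        [5,6] "city" : (N\S)/PP
        [6,7] "idea" : PP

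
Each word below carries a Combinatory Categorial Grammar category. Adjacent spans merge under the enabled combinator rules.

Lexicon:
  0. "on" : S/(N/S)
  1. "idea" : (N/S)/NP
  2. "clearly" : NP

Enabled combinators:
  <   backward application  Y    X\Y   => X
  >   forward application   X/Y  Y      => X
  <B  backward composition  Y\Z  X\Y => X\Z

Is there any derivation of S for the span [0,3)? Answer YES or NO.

YES

[0,3] S   >
  [0,1] "on" : S/(N/S)
  [1,3] N/S   >
    [1,2] "idea" : (N/S)/NP
    [2,3] "clearly" : NP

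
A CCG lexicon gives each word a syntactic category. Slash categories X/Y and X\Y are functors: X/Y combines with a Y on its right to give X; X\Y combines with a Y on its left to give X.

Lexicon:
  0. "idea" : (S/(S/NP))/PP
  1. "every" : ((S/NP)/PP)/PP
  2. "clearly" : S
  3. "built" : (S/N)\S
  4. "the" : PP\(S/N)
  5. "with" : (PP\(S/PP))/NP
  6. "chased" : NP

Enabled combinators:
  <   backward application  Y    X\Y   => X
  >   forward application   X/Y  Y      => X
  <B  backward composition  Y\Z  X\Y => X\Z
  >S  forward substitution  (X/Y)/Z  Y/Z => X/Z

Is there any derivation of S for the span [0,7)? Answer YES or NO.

NO

(S/(S/NP))/PP ((S/NP)/PP)/PP S (S/N)\S PP\(S/N) (PP\(S/PP))/NP NP
CKY chart[0,7] = {PP}; S ∉ chart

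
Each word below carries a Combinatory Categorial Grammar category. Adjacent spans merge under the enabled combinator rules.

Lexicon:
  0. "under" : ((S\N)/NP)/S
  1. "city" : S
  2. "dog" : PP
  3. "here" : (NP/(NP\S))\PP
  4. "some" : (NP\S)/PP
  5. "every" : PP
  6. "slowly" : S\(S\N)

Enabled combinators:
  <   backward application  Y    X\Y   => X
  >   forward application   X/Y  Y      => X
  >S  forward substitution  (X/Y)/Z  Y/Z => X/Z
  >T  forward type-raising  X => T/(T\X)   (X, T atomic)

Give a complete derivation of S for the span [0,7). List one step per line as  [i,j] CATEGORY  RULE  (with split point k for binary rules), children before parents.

[0,1] ((S\N)/NP)/S  lex  "under"
[1,2] S  lex  "city"
[0,2] (S\N)/NP  >  k=1
[2,3] PP  lex  "dog"
[3,4] (NP/(NP\S))\PP  lex  "here"
[2,4] NP/(NP\S)  <  k=3
[4,5] (NP\S)/PP  lex  "some"
[5,6] PP  lex  "every"
[4,6] NP\S  >  k=5
[2,6] NP  >  k=4
[0,6] S\N  >  k=2
[6,7] S\(S\N)  lex  "slowly"
[0,7] S  <  k=6

[0,7] S   <
  [0,6] S\N   >
    [0,2] (S\N)/NP   >
      [0,1] "under" : ((S\N)/NP)/S
      [1,2] "city" : S
    [2,6] NP   >
      [2,4] NP/(NP\S)   <
        [2,3] "dog" : PP
        [3,4] "here" : (NP/(NP\S))\PP
      [4,6] NP\S   >
        [4,5] "some" : (NP\S)/PP
        [5,6] "every" : PP
  [6,7] "slowly" : S\(S\N)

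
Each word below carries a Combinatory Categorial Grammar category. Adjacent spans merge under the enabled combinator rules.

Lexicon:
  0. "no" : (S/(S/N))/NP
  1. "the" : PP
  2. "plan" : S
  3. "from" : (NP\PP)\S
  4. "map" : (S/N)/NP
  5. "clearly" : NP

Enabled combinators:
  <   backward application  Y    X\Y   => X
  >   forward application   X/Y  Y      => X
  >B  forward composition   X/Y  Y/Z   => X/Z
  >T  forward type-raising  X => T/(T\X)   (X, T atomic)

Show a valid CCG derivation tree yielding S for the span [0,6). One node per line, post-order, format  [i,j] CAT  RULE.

[0,6] S   >
  [0,4] S/(S/N)   >
    [0,1] "no" : (S/(S/N))/NP
    [1,4] NP   >
      [1,2] NP/(NP\PP)   >T
        [1,2] "the" : PP
      [2,4] NP\PP   <
        [2,3] "plan" : S
        [3,4] "from" : (NP\PP)\S
  [4,6] S/N   >
    [4,5] "map" : (S/N)/NP
    [5,6] "clearly" : NP

[0,1] (S/(S/N))/NP  lex  "no"
[1,2] PP  lex  "the"
[1,2] NP/(NP\PP)  >T
[2,3] S  lex  "plan"
[3,4] (NP\PP)\S  lex  "from"
[2,4] NP\PP  <  k=3
[1,4] NP  >  k=2
[0,4] S/(S/N)  >  k=1
[4,5] (S/N)/NP  lex  "map"
[5,6] NP  lex  "clearly"
[4,6] S/N  >  k=5
[0,6] S  >  k=4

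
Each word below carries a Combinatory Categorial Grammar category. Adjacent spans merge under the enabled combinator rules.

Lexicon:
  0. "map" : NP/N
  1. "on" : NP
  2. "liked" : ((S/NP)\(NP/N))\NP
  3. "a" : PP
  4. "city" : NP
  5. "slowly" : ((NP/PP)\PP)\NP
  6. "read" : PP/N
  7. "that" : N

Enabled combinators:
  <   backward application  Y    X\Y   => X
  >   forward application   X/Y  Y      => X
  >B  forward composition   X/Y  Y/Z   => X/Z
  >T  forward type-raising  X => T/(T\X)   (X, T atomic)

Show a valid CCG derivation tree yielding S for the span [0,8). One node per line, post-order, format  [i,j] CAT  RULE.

[0,1] NP/N  lex  "map"
[1,2] NP  lex  "on"
[2,3] ((S/NP)\(NP/N))\NP  lex  "liked"
[1,3] (S/NP)\(NP/N)  <  k=2
[0,3] S/NP  <  k=1
[3,4] PP  lex  "a"
[4,5] NP  lex  "city"
[5,6] ((NP/PP)\PP)\NP  lex  "slowly"
[4,6] (NP/PP)\PP  <  k=5
[3,6] NP/PP  <  k=4
[6,7] PP/N  lex  "read"
[3,7] NP/N  >B  k=6
[7,8] N  lex  "that"
[3,8] NP  >  k=7
[0,8] S  >  k=3

[0,8] S   >
  [0,3] S/NP   <
    [0,1] "map" : NP/N
    [1,3] (S/NP)\(NP/N)   <
      [1,2] "on" : NP
      [2,3] "liked" : ((S/NP)\(NP/N))\NP
  [3,8] NP   >
    [3,7] NP/N   >B
      [3,6] NP/PP   <
        [3,4] "a" : PP
        [4,6] (NP/PP)\PP   <
          [4,5] "city" : NP
          [5,6] "slowly" : ((NP/PP)\PP)\NP
      [6,7] "read" : PP/N
    [7,8] "that" : N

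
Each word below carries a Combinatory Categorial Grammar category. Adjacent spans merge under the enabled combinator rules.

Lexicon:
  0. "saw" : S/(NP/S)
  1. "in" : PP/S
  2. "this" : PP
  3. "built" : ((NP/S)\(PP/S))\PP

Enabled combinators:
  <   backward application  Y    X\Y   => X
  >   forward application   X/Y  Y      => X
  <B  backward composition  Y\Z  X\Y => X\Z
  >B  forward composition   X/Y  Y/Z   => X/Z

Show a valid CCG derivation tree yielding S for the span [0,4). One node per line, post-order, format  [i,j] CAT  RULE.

[0,4] S   >
  [0,1] "saw" : S/(NP/S)
  [1,4] NP/S   <
    [1,2] "in" : PP/S
    [2,4] (NP/S)\(PP/S)   <
      [2,3] "this" : PP
      [3,4] "built" : ((NP/S)\(PP/S))\PP

[0,1] S/(NP/S)  lex  "saw"
[1,2] PP/S  lex  "in"
[2,3] PP  lex  "this"
[3,4] ((NP/S)\(PP/S))\PP  lex  "built"
[2,4] (NP/S)\(PP/S)  <  k=3
[1,4] NP/S  <  k=2
[0,4] S  >  k=1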